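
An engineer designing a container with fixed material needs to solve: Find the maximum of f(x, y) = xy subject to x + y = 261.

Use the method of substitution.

Substitute y = 261 - x into f(x,y) = xy:
g(x) = x(261 - x) = 261x - x^2
g'(x) = 261 - 2x = 0  =>  x = 261/2
y = 261 - 261/2 = 261/2
Maximum value = (261/2) * (261/2) = 68121/4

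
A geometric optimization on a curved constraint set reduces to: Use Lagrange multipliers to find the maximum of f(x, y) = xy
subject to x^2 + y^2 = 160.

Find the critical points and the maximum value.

Lagrange conditions: y = 2*lambda*x and x = 2*lambda*y
If x = 0 then y = 0, violating the constraint, so x, y != 0.
Dividing: y/x = x/y => x^2 = y^2 => y = x or y = -x
Constraint: 2x^2 = 160 => x^2 = 80 => x = +/-sqrt(80)
Critical points: (sqrt(80), sqrt(80)), (-sqrt(80), -sqrt(80)), (sqrt(80), -sqrt(80)), (-sqrt(80), sqrt(80))
  y = x:  xy = x^2 = 80  at (sqrt(80), sqrt(80)) and (-sqrt(80), -sqrt(80))
  y = -x: xy = -x^2 = -80 at (sqrt(80), -sqrt(80)) and (-sqrt(80), sqrt(80))
Maximum xy = 80 at (sqrt(80), sqrt(80)) and (-sqrt(80), -sqrt(80))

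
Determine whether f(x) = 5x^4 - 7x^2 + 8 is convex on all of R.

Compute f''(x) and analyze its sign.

f(x) = 5x^4 - 7x^2 + 8
f'(x) = 20x^3 + -14x
f''(x) = 60x^2 + -14
f''(0) = -14 < 0, so not convex near x = 0
Therefore, f is not globally convex on R.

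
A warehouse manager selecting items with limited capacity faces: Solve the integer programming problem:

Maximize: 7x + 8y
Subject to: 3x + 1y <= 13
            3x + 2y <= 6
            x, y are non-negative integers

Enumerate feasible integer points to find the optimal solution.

Constraint 1: 3x + 1y <= 13
Constraint 2: 3x + 2y <= 6
Feasible x range (need y >= 0): 0 <= x <= min(13/3, 6/3) => x in {0, ..., 2}.
Enumerate feasible integer points row by row (the coefficient of y is 8 > 0, so for each x the largest feasible y gives the best value):
  x = 0: y <= min((13 - 3*0)/1, (6 - 3*0)/2) => y in {0, ..., 3}; best 7*0 + 8*3 = 24
  x = 1: y <= min((13 - 3*1)/1, (6 - 3*1)/2) => y in {0, ..., 1}; best 7*1 + 8*1 = 15
  x = 2: y <= min((13 - 3*2)/1, (6 - 3*2)/2) => y in {0}; best 7*2 + 8*0 = 14
The maximum 7x + 8y = 24 is achieved at x = 0, y = 3.
Check: 3*0 + 1*3 = 3 <= 13 and 3*0 + 2*3 = 6 <= 6.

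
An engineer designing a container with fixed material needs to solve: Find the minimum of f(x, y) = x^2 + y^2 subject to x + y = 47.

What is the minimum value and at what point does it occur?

Substitute y = 47 - x into f(x,y) = x^2 + y^2:
g(x) = x^2 + (47 - x)^2 = 2x^2 - 94x + 2209
g'(x) = 4x - 94 = 0  =>  x = 47/2
y = 47 - 47/2 = 47/2
Minimum value = (47/2)^2 + (47/2)^2 = 2209/2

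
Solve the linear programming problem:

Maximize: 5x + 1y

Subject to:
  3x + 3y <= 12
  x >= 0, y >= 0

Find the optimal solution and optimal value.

The feasible region has vertices at [(0, 0), (4, 0), (0, 4)].
Checking objective 5x + 1y at each vertex:
  (0, 0): 5*0 + 1*0 = 0
  (4, 0): 5*4 + 1*0 = 20
  (0, 4): 5*0 + 1*4 = 4
Maximum is 20 at (4, 0).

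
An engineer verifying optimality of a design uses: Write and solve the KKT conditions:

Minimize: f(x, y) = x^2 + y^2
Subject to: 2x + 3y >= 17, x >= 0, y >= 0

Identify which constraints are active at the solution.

KKT conditions for min x^2 + y^2 s.t. 2x + 3y >= 17, x >= 0, y >= 0:
Stationarity: 2x = mu*2 + mu_x, 2y = mu*3 + mu_y, with mu, mu_x, mu_y >= 0
Complementary slackness: mu*(2x + 3y - 17) = 0, mu_x*x = 0, mu_y*y = 0
(0, 0) is infeasible (2*0 + 3*0 < 17), so if mu = 0 stationarity would force x = mu_x/2 >= 0, y = mu_y/2 >= 0 with mu_x*x = mu_y*y = 0, i.e. x = y = 0: contradiction. Hence mu > 0 and 2x + 3y = 17 is active.
Try x > 0, y > 0 (so mu_x = mu_y = 0): x = 2*mu/2, y = 3*mu/2
Substitute: 2*(2*mu/2) + 3*(3*mu/2) = 17
  mu*13/2 = 17 => mu = 34/13
x* = 34/13 > 0, y* = 51/13 > 0, consistent with mu_x = mu_y = 0.
f is convex and the constraints are linear, so this KKT point is the global minimum.
f* = 289/13
Active constraints: 2x + 3y >= 17 (holds with equality, mu = 34/13 > 0); x >= 0 and y >= 0 are inactive (mu_x = mu_y = 0).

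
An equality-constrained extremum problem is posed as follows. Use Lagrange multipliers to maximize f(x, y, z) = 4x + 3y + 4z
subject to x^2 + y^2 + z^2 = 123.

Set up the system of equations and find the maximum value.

Lagrange conditions: 4 = 2*lambda*x, 3 = 2*lambda*y, 4 = 2*lambda*z
So x:4 = y:3 = z:4, i.e. x = 4t, y = 3t, z = 4t
Constraint: t^2*(4^2 + 3^2 + 4^2) = 123
  t^2 * 41 = 123  =>  t = sqrt(3)
Maximum = 4*4t + 3*3t + 4*4t = 41*sqrt(3) = sqrt(5043)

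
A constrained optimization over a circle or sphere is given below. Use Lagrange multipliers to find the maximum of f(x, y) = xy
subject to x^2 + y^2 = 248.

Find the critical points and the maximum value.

Lagrange conditions: y = 2*lambda*x and x = 2*lambda*y
If x = 0 then y = 0, violating the constraint, so x, y != 0.
Dividing: y/x = x/y => x^2 = y^2 => y = x or y = -x
Constraint: 2x^2 = 248 => x^2 = 124 => x = +/-sqrt(124)
Critical points: (sqrt(124), sqrt(124)), (-sqrt(124), -sqrt(124)), (sqrt(124), -sqrt(124)), (-sqrt(124), sqrt(124))
  y = x:  xy = x^2 = 124  at (sqrt(124), sqrt(124)) and (-sqrt(124), -sqrt(124))
  y = -x: xy = -x^2 = -124 at (sqrt(124), -sqrt(124)) and (-sqrt(124), sqrt(124))
Maximum xy = 124 at (sqrt(124), sqrt(124)) and (-sqrt(124), -sqrt(124))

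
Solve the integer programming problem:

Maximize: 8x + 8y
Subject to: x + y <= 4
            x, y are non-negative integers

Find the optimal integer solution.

Objective: 8x + 8y, constraint: x + y <= 4
Coefficient of x is 8 >= coefficient of y is 8, so allocate the entire budget to x.
Optimal: x = 4, y = 0, value = 32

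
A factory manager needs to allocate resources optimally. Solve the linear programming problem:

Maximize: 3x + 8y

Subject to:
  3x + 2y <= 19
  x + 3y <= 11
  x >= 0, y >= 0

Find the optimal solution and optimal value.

Feasible vertices: (0, 0), (0, 11/3), (5, 2), (19/3, 0)
Objective 3x + 8y at each:
  (0, 0): 0
  (0, 11/3): 88/3
  (5, 2): 31
  (19/3, 0): 19
Maximum is 31 at (5, 2).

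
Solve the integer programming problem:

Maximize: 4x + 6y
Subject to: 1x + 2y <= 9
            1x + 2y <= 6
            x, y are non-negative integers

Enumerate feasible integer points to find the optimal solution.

Constraint 1: 1x + 2y <= 9
Constraint 2: 1x + 2y <= 6
Feasible x range (need y >= 0): 0 <= x <= min(9/1, 6/1) => x in {0, ..., 6}.
Enumerate feasible integer points row by row (the coefficient of y is 6 > 0, so for each x the largest feasible y gives the best value):
  x = 0: y <= min((9 - 1*0)/2, (6 - 1*0)/2) => y in {0, ..., 3}; best 4*0 + 6*3 = 18
  x = 1: y <= min((9 - 1*1)/2, (6 - 1*1)/2) => y in {0, ..., 2}; best 4*1 + 6*2 = 16
  x = 2: y <= min((9 - 1*2)/2, (6 - 1*2)/2) => y in {0, ..., 2}; best 4*2 + 6*2 = 20
  x = 3: y <= min((9 - 1*3)/2, (6 - 1*3)/2) => y in {0, ..., 1}; best 4*3 + 6*1 = 18
  x = 4: y <= min((9 - 1*4)/2, (6 - 1*4)/2) => y in {0, ..., 1}; best 4*4 + 6*1 = 22
  x = 5: y <= min((9 - 1*5)/2, (6 - 1*5)/2) => y in {0}; best 4*5 + 6*0 = 20
  x = 6: y <= min((9 - 1*6)/2, (6 - 1*6)/2) => y in {0}; best 4*6 + 6*0 = 24
The maximum 4x + 6y = 24 is achieved at x = 6, y = 0.
Check: 1*6 + 2*0 = 6 <= 9 and 1*6 + 2*0 = 6 <= 6.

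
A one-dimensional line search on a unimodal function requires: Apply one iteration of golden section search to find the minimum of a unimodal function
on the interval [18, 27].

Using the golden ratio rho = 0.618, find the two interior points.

Golden section search on [18, 27].
Golden ratio rho = 0.618 (approx).
Interior points:
  x_1 = 18 + (1-0.618)*9 = 21.4380
  x_2 = 18 + 0.618*9 = 23.5620
Compare f(x_1) and f(x_2) to determine which subinterval to keep.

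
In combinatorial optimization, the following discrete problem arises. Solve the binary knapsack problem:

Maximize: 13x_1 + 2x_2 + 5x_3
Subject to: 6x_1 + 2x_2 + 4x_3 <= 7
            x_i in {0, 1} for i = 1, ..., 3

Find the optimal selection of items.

Items: item 1 (v=13, w=6), item 2 (v=2, w=2), item 3 (v=5, w=4)
Capacity: 7
Checking all 8 subsets (w = total weight, v = total value):
  {}: w = 0, v = 0
  {1}: w = 6, v = 13
  {2}: w = 2, v = 2
  {3}: w = 4, v = 5
  {1, 2}: w = 8 > 7, infeasible
  {1, 3}: w = 10 > 7, infeasible
  {2, 3}: w = 6, v = 7
  {1, 2, 3}: w = 12 > 7, infeasible
Best feasible subset: items [1]
Total weight: 6 <= 7, total value: 13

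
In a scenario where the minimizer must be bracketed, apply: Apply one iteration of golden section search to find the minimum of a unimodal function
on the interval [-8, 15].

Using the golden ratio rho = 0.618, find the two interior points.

Golden section search on [-8, 15].
Golden ratio rho = 0.618 (approx).
Interior points:
  x_1 = -8 + (1-0.618)*23 = 0.7860
  x_2 = -8 + 0.618*23 = 6.2140
Compare f(x_1) and f(x_2) to determine which subinterval to keep.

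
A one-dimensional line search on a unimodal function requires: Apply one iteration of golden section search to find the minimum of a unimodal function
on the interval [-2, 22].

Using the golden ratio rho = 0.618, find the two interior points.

Golden section search on [-2, 22].
Golden ratio rho = 0.618 (approx).
Interior points:
  x_1 = -2 + (1-0.618)*24 = 7.1680
  x_2 = -2 + 0.618*24 = 12.8320
Compare f(x_1) and f(x_2) to determine which subinterval to keep.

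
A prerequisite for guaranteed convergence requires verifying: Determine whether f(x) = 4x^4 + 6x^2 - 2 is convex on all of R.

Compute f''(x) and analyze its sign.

f(x) = 4x^4 + 6x^2 - 2
f'(x) = 16x^3 + 12x
f''(x) = 48x^2 + 12
f''(x) = 48x^2 + 12 >= 12 > 0 for all x
Therefore, f is convex on R.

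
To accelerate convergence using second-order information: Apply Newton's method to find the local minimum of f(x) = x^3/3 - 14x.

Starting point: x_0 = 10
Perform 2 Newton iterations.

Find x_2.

f(x) = x^3/3 - 14x
f'(x) = x^2 - 14, f''(x) = 2x
Newton update: x_{n+1} = x_n - (x_n^2 - 14)/(2*x_n)
Step 1: x_0 = 10, f'=86, f''=20, x_1 = 57/10
Step 2: x_1 = 57/10, f'=1849/100, f''=57/5, x_2 = 4649/1140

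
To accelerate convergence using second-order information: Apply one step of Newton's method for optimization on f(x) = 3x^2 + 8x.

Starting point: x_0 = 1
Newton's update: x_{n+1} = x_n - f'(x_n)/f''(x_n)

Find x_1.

f(x) = 3x^2 + 8x
f'(x) = 6x + (8), f''(x) = 6
Newton step: x_1 = x_0 - f'(x_0)/f''(x_0)
f'(1) = 14
x_1 = 1 - 14/6 = -4/3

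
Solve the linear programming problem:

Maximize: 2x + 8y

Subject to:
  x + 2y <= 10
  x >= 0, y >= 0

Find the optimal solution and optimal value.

The feasible region has vertices at [(0, 0), (10, 0), (0, 5)].
Checking objective 2x + 8y at each vertex:
  (0, 0): 2*0 + 8*0 = 0
  (10, 0): 2*10 + 8*0 = 20
  (0, 5): 2*0 + 8*5 = 40
Maximum is 40 at (0, 5).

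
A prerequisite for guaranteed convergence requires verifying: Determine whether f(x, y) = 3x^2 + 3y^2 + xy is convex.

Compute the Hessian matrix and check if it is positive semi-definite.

f(x,y) = 3x^2 + 3y^2 + xy
Hessian H = [[6, 1], [1, 6]]
trace(H) = 12, det(H) = 35
Eigenvalues: (12 +/- sqrt(4)) / 2 = 7, 5
Since both eigenvalues > 0, f is convex.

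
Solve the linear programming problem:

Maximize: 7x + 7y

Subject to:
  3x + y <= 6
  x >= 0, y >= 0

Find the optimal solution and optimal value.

The feasible region has vertices at [(0, 0), (2, 0), (0, 6)].
Checking objective 7x + 7y at each vertex:
  (0, 0): 7*0 + 7*0 = 0
  (2, 0): 7*2 + 7*0 = 14
  (0, 6): 7*0 + 7*6 = 42
Maximum is 42 at (0, 6).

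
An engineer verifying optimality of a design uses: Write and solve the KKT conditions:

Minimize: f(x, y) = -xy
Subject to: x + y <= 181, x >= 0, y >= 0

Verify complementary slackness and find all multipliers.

Problem: min -xy s.t. x + y <= 181 (multiplier lambda), x >= 0 (mu_x), y >= 0 (mu_y)
KKT stationarity: -y + lambda - mu_x = 0, -x + lambda - mu_y = 0, with lambda, mu_x, mu_y >= 0
Complementary slackness: lambda*(x + y - 181) = 0, mu_x*x = 0, mu_y*y = 0
If lambda = 0: y = -mu_x <= 0 and x = -mu_y <= 0 force x = y = 0 with f = 0; but x = y = 181/2 is feasible with f = -32761/4 < 0, so this is not the minimum. Hence lambda > 0 and x + y = 181.
Try x > 0, y > 0 (so mu_x = mu_y = 0): y = lambda, x = lambda => x = y = lambda
x + y = 181 => 2*lambda = 181 => lambda = 181/2
x* = y* = 181/2 > 0, consistent with mu_x = mu_y = 0.
(Any feasible point with x = 0 or y = 0 has f = 0 > -32761/4, so the minimum is not on those boundaries.)
min(-xy) = -32761/4 (i.e. max xy = 32761/4)
Multipliers: lambda = 181/2, mu_x = 0, mu_y = 0
Complementary slackness: lambda*(x + y - 181) = 181/2*(181/2 + 181/2 - 181) = 0, mu_x*x = 0*181/2 = 0, mu_y*y = 0*181/2 = 0. Satisfied.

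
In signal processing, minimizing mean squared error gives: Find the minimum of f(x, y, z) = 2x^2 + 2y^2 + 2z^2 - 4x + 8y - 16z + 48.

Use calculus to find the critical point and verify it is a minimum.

f(x,y,z) = 2x^2 + 2y^2 + 2z^2 - 4x + 8y - 16z + 48
df/dx = 4x + (-4) = 0 => x = 1
df/dy = 4y + (8) = 0 => y = -2
df/dz = 4z + (-16) = 0 => z = 4
f(1,-2,4) = 2*(1)^2 + 2*(-2)^2 + 2*(4)^2 + -4*(1) + 8*(-2) + -16*(4) + 48 = 6
Hessian is diagonal with entries 4, 4, 4 > 0, confirmed minimum.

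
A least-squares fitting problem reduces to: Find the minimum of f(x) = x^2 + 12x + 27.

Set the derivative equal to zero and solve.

f(x) = x^2 + 12x + 27
f'(x) = 2x + (12) = 0
x = -12/2 = -6
f(-6) = -9
Since f''(x) = 2 > 0, this is a minimum.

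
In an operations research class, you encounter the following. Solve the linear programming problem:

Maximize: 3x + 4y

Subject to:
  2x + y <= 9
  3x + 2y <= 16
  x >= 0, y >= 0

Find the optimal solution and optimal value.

Feasible vertices: (0, 0), (0, 8), (2, 5), (9/2, 0)
Objective 3x + 4y at each:
  (0, 0): 0
  (0, 8): 32
  (2, 5): 26
  (9/2, 0): 27/2
Maximum is 32 at (0, 8).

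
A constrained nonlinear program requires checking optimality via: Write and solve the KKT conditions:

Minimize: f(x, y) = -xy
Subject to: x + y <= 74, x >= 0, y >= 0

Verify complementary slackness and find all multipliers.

Problem: min -xy s.t. x + y <= 74 (multiplier lambda), x >= 0 (mu_x), y >= 0 (mu_y)
KKT stationarity: -y + lambda - mu_x = 0, -x + lambda - mu_y = 0, with lambda, mu_x, mu_y >= 0
Complementary slackness: lambda*(x + y - 74) = 0, mu_x*x = 0, mu_y*y = 0
If lambda = 0: y = -mu_x <= 0 and x = -mu_y <= 0 force x = y = 0 with f = 0; but x = y = 37 is feasible with f = -1369 < 0, so this is not the minimum. Hence lambda > 0 and x + y = 74.
Try x > 0, y > 0 (so mu_x = mu_y = 0): y = lambda, x = lambda => x = y = lambda
x + y = 74 => 2*lambda = 74 => lambda = 37
x* = y* = 37 > 0, consistent with mu_x = mu_y = 0.
(Any feasible point with x = 0 or y = 0 has f = 0 > -1369, so the minimum is not on those boundaries.)
min(-xy) = -1369 (i.e. max xy = 1369)
Multipliers: lambda = 37, mu_x = 0, mu_y = 0
Complementary slackness: lambda*(x + y - 74) = 37*(37 + 37 - 74) = 0, mu_x*x = 0*37 = 0, mu_y*y = 0*37 = 0. Satisfied.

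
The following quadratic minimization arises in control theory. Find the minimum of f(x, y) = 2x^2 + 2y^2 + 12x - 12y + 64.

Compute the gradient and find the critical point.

f(x,y) = 2x^2 + 2y^2 + 12x - 12y + 64
df/dx = 4x + (12) = 0  =>  x = -3
df/dy = 4y + (-12) = 0  =>  y = 3
f(-3, 3) = 2*(-3)^2 + 2*(3)^2 + 12*(-3) + -12*(3) + 64 = 28
Hessian is diagonal with entries 4, 4 > 0, so this is a minimum.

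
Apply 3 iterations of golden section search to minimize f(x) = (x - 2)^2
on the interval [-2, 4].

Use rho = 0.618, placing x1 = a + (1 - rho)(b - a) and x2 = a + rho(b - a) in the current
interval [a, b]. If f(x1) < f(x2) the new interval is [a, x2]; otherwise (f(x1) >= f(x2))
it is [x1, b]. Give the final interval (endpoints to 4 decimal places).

Golden section search for min of f(x) = (x - 2)^2 on [-2, 4].
Each step: x1 = a + (1 - rho)(b - a), x2 = a + rho(b - a); if f(x1) < f(x2) keep [a, x2], otherwise keep [x1, b].
Step 1: [-2.0000, 4.0000], x1=0.2920 (f=2.9173), x2=1.7080 (f=0.0853); f(x1) > f(x2) => keep [0.2920, 4.0000]
Step 2: [0.2920, 4.0000], x1=1.7085 (f=0.0850), x2=2.5835 (f=0.3405); f(x1) < f(x2) => keep [0.2920, 2.5835]
Step 3: [0.2920, 2.5835], x1=1.1674 (f=0.6933), x2=1.7082 (f=0.0852); f(x1) > f(x2) => keep [1.1674, 2.5835]
Final interval: [1.1674, 2.5835]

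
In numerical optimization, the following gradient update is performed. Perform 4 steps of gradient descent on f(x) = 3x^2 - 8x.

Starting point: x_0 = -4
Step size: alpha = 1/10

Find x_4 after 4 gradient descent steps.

f(x) = 3x^2 - 8x, f'(x) = 6x + (-8)
Step 1: f'(-4) = -32, x_1 = -4 - 1/10 * -32 = -4/5
Step 2: f'(-4/5) = -64/5, x_2 = -4/5 - 1/10 * -64/5 = 12/25
Step 3: f'(12/25) = -128/25, x_3 = 12/25 - 1/10 * -128/25 = 124/125
Step 4: f'(124/125) = -256/125, x_4 = 124/125 - 1/10 * -256/125 = 748/625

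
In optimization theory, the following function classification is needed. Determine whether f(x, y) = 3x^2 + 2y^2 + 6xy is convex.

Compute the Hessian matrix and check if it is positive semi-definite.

f(x,y) = 3x^2 + 2y^2 + 6xy
Hessian H = [[6, 6], [6, 4]]
trace(H) = 10, det(H) = -12
Eigenvalues: (10 +/- sqrt(148)) / 2 = 11.08, -1.083
Since not both eigenvalues positive, f is neither convex nor concave.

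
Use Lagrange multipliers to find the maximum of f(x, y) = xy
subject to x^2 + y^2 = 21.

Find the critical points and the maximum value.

Lagrange conditions: y = 2*lambda*x and x = 2*lambda*y
If x = 0 then y = 0, violating the constraint, so x, y != 0.
Dividing: y/x = x/y => x^2 = y^2 => y = x or y = -x
Constraint: 2x^2 = 21 => x^2 = 21/2 => x = +/-sqrt(21/2)
Critical points: (sqrt(21/2), sqrt(21/2)), (-sqrt(21/2), -sqrt(21/2)), (sqrt(21/2), -sqrt(21/2)), (-sqrt(21/2), sqrt(21/2))
  y = x:  xy = x^2 = 21/2  at (sqrt(21/2), sqrt(21/2)) and (-sqrt(21/2), -sqrt(21/2))
  y = -x: xy = -x^2 = -21/2 at (sqrt(21/2), -sqrt(21/2)) and (-sqrt(21/2), sqrt(21/2))
Maximum xy = 21/2 at (sqrt(21/2), sqrt(21/2)) and (-sqrt(21/2), -sqrt(21/2))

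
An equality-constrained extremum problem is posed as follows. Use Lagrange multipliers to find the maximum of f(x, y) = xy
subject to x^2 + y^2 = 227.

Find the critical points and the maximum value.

Lagrange conditions: y = 2*lambda*x and x = 2*lambda*y
If x = 0 then y = 0, violating the constraint, so x, y != 0.
Dividing: y/x = x/y => x^2 = y^2 => y = x or y = -x
Constraint: 2x^2 = 227 => x^2 = 227/2 => x = +/-sqrt(227/2)
Critical points: (sqrt(227/2), sqrt(227/2)), (-sqrt(227/2), -sqrt(227/2)), (sqrt(227/2), -sqrt(227/2)), (-sqrt(227/2), sqrt(227/2))
  y = x:  xy = x^2 = 227/2  at (sqrt(227/2), sqrt(227/2)) and (-sqrt(227/2), -sqrt(227/2))
  y = -x: xy = -x^2 = -227/2 at (sqrt(227/2), -sqrt(227/2)) and (-sqrt(227/2), sqrt(227/2))
Maximum xy = 227/2 at (sqrt(227/2), sqrt(227/2)) and (-sqrt(227/2), -sqrt(227/2))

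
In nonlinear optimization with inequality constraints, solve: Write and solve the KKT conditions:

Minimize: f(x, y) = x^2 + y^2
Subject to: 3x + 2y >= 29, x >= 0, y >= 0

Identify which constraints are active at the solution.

KKT conditions for min x^2 + y^2 s.t. 3x + 2y >= 29, x >= 0, y >= 0:
Stationarity: 2x = mu*3 + mu_x, 2y = mu*2 + mu_y, with mu, mu_x, mu_y >= 0
Complementary slackness: mu*(3x + 2y - 29) = 0, mu_x*x = 0, mu_y*y = 0
(0, 0) is infeasible (3*0 + 2*0 < 29), so if mu = 0 stationarity would force x = mu_x/2 >= 0, y = mu_y/2 >= 0 with mu_x*x = mu_y*y = 0, i.e. x = y = 0: contradiction. Hence mu > 0 and 3x + 2y = 29 is active.
Try x > 0, y > 0 (so mu_x = mu_y = 0): x = 3*mu/2, y = 2*mu/2
Substitute: 3*(3*mu/2) + 2*(2*mu/2) = 29
  mu*13/2 = 29 => mu = 58/13
x* = 87/13 > 0, y* = 58/13 > 0, consistent with mu_x = mu_y = 0.
f is convex and the constraints are linear, so this KKT point is the global minimum.
f* = 841/13
Active constraints: 3x + 2y >= 29 (holds with equality, mu = 58/13 > 0); x >= 0 and y >= 0 are inactive (mu_x = mu_y = 0).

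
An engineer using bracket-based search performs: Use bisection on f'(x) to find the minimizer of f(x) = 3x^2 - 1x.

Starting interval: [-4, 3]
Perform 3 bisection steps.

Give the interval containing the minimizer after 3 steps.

Finding critical point of f(x) = 3x^2 - 1x using bisection on f'(x) = 6x + -1.
f'(x) = 0 when x = 1/6.
Starting interval: [-4, 3]
Step 1: mid = -1/2, f'(mid) = -4, new interval = [-1/2, 3]
Step 2: mid = 5/4, f'(mid) = 13/2, new interval = [-1/2, 5/4]
Step 3: mid = 3/8, f'(mid) = 5/4, new interval = [-1/2, 3/8]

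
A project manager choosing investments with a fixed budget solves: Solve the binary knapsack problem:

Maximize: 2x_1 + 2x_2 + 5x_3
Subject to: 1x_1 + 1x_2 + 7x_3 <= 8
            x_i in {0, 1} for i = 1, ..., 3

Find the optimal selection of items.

Items: item 1 (v=2, w=1), item 2 (v=2, w=1), item 3 (v=5, w=7)
Capacity: 8
Checking all 8 subsets (w = total weight, v = total value):
  {}: w = 0, v = 0
  {1}: w = 1, v = 2
  {2}: w = 1, v = 2
  {3}: w = 7, v = 5
  {1, 2}: w = 2, v = 4
  {1, 3}: w = 8, v = 7
  {2, 3}: w = 8, v = 7
  {1, 2, 3}: w = 9 > 8, infeasible
Best feasible subset: items [1, 3]
(The same value 7 is also attained by {2, 3}.)
Total weight: 8 <= 8, total value: 7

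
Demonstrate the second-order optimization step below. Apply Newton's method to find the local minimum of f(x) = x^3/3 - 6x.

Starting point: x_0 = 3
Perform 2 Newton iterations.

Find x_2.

f(x) = x^3/3 - 6x
f'(x) = x^2 - 6, f''(x) = 2x
Newton update: x_{n+1} = x_n - (x_n^2 - 6)/(2*x_n)
Step 1: x_0 = 3, f'=3, f''=6, x_1 = 5/2
Step 2: x_1 = 5/2, f'=1/4, f''=5, x_2 = 49/20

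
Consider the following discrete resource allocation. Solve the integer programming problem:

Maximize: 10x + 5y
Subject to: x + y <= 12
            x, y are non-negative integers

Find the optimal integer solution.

Objective: 10x + 5y, constraint: x + y <= 12
Coefficient of x is 10 >= coefficient of y is 5, so allocate the entire budget to x.
Optimal: x = 12, y = 0, value = 120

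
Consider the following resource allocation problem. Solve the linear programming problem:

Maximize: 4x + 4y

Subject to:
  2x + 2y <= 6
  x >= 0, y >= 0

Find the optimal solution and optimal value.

The feasible region has vertices at [(0, 0), (3, 0), (0, 3)].
Checking objective 4x + 4y at each vertex:
  (0, 0): 4*0 + 4*0 = 0
  (3, 0): 4*3 + 4*0 = 12
  (0, 3): 4*0 + 4*3 = 12
Maximum is 12 at (3, 0).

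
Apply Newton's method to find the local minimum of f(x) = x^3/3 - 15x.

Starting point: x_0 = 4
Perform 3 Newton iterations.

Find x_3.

f(x) = x^3/3 - 15x
f'(x) = x^2 - 15, f''(x) = 2x
Newton update: x_{n+1} = x_n - (x_n^2 - 15)/(2*x_n)
Step 1: x_0 = 4, f'=1, f''=8, x_1 = 31/8
Step 2: x_1 = 31/8, f'=1/64, f''=31/4, x_2 = 1921/496
Step 3: x_2 = 1921/496, f'=1/246016, f''=1921/248, x_3 = 7380481/1905632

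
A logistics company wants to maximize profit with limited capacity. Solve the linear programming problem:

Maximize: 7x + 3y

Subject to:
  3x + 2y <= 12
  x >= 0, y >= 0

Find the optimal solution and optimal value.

The feasible region has vertices at [(0, 0), (4, 0), (0, 6)].
Checking objective 7x + 3y at each vertex:
  (0, 0): 7*0 + 3*0 = 0
  (4, 0): 7*4 + 3*0 = 28
  (0, 6): 7*0 + 3*6 = 18
Maximum is 28 at (4, 0).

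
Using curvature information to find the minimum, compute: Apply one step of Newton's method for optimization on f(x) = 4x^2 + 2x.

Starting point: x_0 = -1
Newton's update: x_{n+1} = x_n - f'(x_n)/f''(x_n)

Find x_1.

f(x) = 4x^2 + 2x
f'(x) = 8x + (2), f''(x) = 8
Newton step: x_1 = x_0 - f'(x_0)/f''(x_0)
f'(-1) = -6
x_1 = -1 - -6/8 = -1/4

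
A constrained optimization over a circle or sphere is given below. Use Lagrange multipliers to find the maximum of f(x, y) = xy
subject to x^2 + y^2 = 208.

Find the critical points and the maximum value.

Lagrange conditions: y = 2*lambda*x and x = 2*lambda*y
If x = 0 then y = 0, violating the constraint, so x, y != 0.
Dividing: y/x = x/y => x^2 = y^2 => y = x or y = -x
Constraint: 2x^2 = 208 => x^2 = 104 => x = +/-sqrt(104)
Critical points: (sqrt(104), sqrt(104)), (-sqrt(104), -sqrt(104)), (sqrt(104), -sqrt(104)), (-sqrt(104), sqrt(104))
  y = x:  xy = x^2 = 104  at (sqrt(104), sqrt(104)) and (-sqrt(104), -sqrt(104))
  y = -x: xy = -x^2 = -104 at (sqrt(104), -sqrt(104)) and (-sqrt(104), sqrt(104))
Maximum xy = 104 at (sqrt(104), sqrt(104)) and (-sqrt(104), -sqrt(104))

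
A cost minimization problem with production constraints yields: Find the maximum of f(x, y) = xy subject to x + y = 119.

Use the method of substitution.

Substitute y = 119 - x into f(x,y) = xy:
g(x) = x(119 - x) = 119x - x^2
g'(x) = 119 - 2x = 0  =>  x = 119/2
y = 119 - 119/2 = 119/2
Maximum value = (119/2) * (119/2) = 14161/4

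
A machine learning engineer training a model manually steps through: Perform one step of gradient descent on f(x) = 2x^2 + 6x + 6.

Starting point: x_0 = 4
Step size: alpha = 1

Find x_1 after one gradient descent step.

f(x) = 2x^2 + 6x + 6
f'(x) = 4x + 6
f'(4) = 4*4 + (6) = 22
x_1 = x_0 - alpha * f'(x_0) = 4 - 1 * 22 = -18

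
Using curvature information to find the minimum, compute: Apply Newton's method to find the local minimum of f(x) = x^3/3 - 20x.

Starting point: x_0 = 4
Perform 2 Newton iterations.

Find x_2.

f(x) = x^3/3 - 20x
f'(x) = x^2 - 20, f''(x) = 2x
Newton update: x_{n+1} = x_n - (x_n^2 - 20)/(2*x_n)
Step 1: x_0 = 4, f'=-4, f''=8, x_1 = 9/2
Step 2: x_1 = 9/2, f'=1/4, f''=9, x_2 = 161/36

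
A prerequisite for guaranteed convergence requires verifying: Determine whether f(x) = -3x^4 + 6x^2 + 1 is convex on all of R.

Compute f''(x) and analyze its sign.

f(x) = -3x^4 + 6x^2 + 1
f'(x) = -12x^3 + 12x
f''(x) = -36x^2 + 12
f''(x) = -36x^2 + 12 -> -inf as |x| -> inf
Therefore, f is not globally convex on R.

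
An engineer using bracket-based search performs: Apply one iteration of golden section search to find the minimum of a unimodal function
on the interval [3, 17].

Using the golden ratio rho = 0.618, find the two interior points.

Golden section search on [3, 17].
Golden ratio rho = 0.618 (approx).
Interior points:
  x_1 = 3 + (1-0.618)*14 = 8.3480
  x_2 = 3 + 0.618*14 = 11.6520
Compare f(x_1) and f(x_2) to determine which subinterval to keep.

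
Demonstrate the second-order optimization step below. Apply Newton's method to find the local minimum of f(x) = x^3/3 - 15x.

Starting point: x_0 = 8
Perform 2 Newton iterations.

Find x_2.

f(x) = x^3/3 - 15x
f'(x) = x^2 - 15, f''(x) = 2x
Newton update: x_{n+1} = x_n - (x_n^2 - 15)/(2*x_n)
Step 1: x_0 = 8, f'=49, f''=16, x_1 = 79/16
Step 2: x_1 = 79/16, f'=2401/256, f''=79/8, x_2 = 10081/2528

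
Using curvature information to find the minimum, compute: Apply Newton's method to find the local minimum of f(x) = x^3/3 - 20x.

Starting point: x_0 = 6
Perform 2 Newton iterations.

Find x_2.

f(x) = x^3/3 - 20x
f'(x) = x^2 - 20, f''(x) = 2x
Newton update: x_{n+1} = x_n - (x_n^2 - 20)/(2*x_n)
Step 1: x_0 = 6, f'=16, f''=12, x_1 = 14/3
Step 2: x_1 = 14/3, f'=16/9, f''=28/3, x_2 = 94/21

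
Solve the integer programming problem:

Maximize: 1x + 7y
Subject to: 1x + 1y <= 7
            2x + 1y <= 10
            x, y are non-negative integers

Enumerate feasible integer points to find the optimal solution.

Constraint 1: 1x + 1y <= 7
Constraint 2: 2x + 1y <= 10
Feasible x range (need y >= 0): 0 <= x <= min(7/1, 10/2) => x in {0, ..., 5}.
Enumerate feasible integer points row by row (the coefficient of y is 7 > 0, so for each x the largest feasible y gives the best value):
  x = 0: y <= min((7 - 1*0)/1, (10 - 2*0)/1) => y in {0, ..., 7}; best 1*0 + 7*7 = 49
  x = 1: y <= min((7 - 1*1)/1, (10 - 2*1)/1) => y in {0, ..., 6}; best 1*1 + 7*6 = 43
  x = 2: y <= min((7 - 1*2)/1, (10 - 2*2)/1) => y in {0, ..., 5}; best 1*2 + 7*5 = 37
  x = 3: y <= min((7 - 1*3)/1, (10 - 2*3)/1) => y in {0, ..., 4}; best 1*3 + 7*4 = 31
  x = 4: y <= min((7 - 1*4)/1, (10 - 2*4)/1) => y in {0, ..., 2}; best 1*4 + 7*2 = 18
  x = 5: y <= min((7 - 1*5)/1, (10 - 2*5)/1) => y in {0}; best 1*5 + 7*0 = 5
The maximum 1x + 7y = 49 is achieved at x = 0, y = 7.
Check: 1*0 + 1*7 = 7 <= 7 and 2*0 + 1*7 = 7 <= 10.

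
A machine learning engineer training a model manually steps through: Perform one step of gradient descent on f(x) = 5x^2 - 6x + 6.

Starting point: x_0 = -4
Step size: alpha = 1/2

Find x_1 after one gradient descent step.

f(x) = 5x^2 - 6x + 6
f'(x) = 10x - 6
f'(-4) = 10*-4 + (-6) = -46
x_1 = x_0 - alpha * f'(x_0) = -4 - 1/2 * -46 = 19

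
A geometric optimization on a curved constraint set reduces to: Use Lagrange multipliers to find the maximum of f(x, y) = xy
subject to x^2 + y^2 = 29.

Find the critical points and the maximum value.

Lagrange conditions: y = 2*lambda*x and x = 2*lambda*y
If x = 0 then y = 0, violating the constraint, so x, y != 0.
Dividing: y/x = x/y => x^2 = y^2 => y = x or y = -x
Constraint: 2x^2 = 29 => x^2 = 29/2 => x = +/-sqrt(29/2)
Critical points: (sqrt(29/2), sqrt(29/2)), (-sqrt(29/2), -sqrt(29/2)), (sqrt(29/2), -sqrt(29/2)), (-sqrt(29/2), sqrt(29/2))
  y = x:  xy = x^2 = 29/2  at (sqrt(29/2), sqrt(29/2)) and (-sqrt(29/2), -sqrt(29/2))
  y = -x: xy = -x^2 = -29/2 at (sqrt(29/2), -sqrt(29/2)) and (-sqrt(29/2), sqrt(29/2))
Maximum xy = 29/2 at (sqrt(29/2), sqrt(29/2)) and (-sqrt(29/2), -sqrt(29/2))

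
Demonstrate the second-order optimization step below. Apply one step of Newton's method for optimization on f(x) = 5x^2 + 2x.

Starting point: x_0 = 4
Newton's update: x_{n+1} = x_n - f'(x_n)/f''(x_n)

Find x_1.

f(x) = 5x^2 + 2x
f'(x) = 10x + (2), f''(x) = 10
Newton step: x_1 = x_0 - f'(x_0)/f''(x_0)
f'(4) = 42
x_1 = 4 - 42/10 = -1/5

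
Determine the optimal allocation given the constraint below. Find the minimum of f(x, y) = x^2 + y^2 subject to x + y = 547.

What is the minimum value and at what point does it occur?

Substitute y = 547 - x into f(x,y) = x^2 + y^2:
g(x) = x^2 + (547 - x)^2 = 2x^2 - 1094x + 299209
g'(x) = 4x - 1094 = 0  =>  x = 547/2
y = 547 - 547/2 = 547/2
Minimum value = (547/2)^2 + (547/2)^2 = 299209/2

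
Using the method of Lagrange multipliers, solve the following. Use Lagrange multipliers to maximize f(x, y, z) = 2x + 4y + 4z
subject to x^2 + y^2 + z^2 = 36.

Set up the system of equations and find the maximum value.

Lagrange conditions: 2 = 2*lambda*x, 4 = 2*lambda*y, 4 = 2*lambda*z
So x:2 = y:4 = z:4, i.e. x = 2t, y = 4t, z = 4t
Constraint: t^2*(2^2 + 4^2 + 4^2) = 36
  t^2 * 36 = 36  =>  t = sqrt(1)
Maximum = 2*2t + 4*4t + 4*4t = 36*sqrt(1) = 36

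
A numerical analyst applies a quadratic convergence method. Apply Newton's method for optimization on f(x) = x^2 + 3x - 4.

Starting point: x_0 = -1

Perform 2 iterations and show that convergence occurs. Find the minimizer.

f(x) = x^2 + 3x - 4, f'(x) = 2x + (3), f''(x) = 2
Step 1: f'(-1) = 1, x_1 = -1 - 1/2 = -3/2
Step 2: f'(-3/2) = 0, x_2 = -3/2 (converged)
Newton's method converges in 1 step for quadratics.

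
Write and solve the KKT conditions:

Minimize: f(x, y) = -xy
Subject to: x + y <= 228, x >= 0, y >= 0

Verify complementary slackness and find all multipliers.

Problem: min -xy s.t. x + y <= 228 (multiplier lambda), x >= 0 (mu_x), y >= 0 (mu_y)
KKT stationarity: -y + lambda - mu_x = 0, -x + lambda - mu_y = 0, with lambda, mu_x, mu_y >= 0
Complementary slackness: lambda*(x + y - 228) = 0, mu_x*x = 0, mu_y*y = 0
If lambda = 0: y = -mu_x <= 0 and x = -mu_y <= 0 force x = y = 0 with f = 0; but x = y = 114 is feasible with f = -12996 < 0, so this is not the minimum. Hence lambda > 0 and x + y = 228.
Try x > 0, y > 0 (so mu_x = mu_y = 0): y = lambda, x = lambda => x = y = lambda
x + y = 228 => 2*lambda = 228 => lambda = 114
x* = y* = 114 > 0, consistent with mu_x = mu_y = 0.
(Any feasible point with x = 0 or y = 0 has f = 0 > -12996, so the minimum is not on those boundaries.)
min(-xy) = -12996 (i.e. max xy = 12996)
Multipliers: lambda = 114, mu_x = 0, mu_y = 0
Complementary slackness: lambda*(x + y - 228) = 114*(114 + 114 - 228) = 0, mu_x*x = 0*114 = 0, mu_y*y = 0*114 = 0. Satisfied.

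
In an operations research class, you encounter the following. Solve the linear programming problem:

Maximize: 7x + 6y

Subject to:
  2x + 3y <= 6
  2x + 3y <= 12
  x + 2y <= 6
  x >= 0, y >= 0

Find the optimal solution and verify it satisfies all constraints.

Feasible vertices: (0, 0), (0, 2), (3, 0)
Objective 7x + 6y at each vertex:
  (0, 0): 0
  (0, 2): 12
  (3, 0): 21
Maximum is 21 at (3, 0).
Verify constraints at (x, y) = (3, 0):
  2*3 + 3*0 = 6 <= 6 (active)
  2*3 + 3*0 = 6 <= 12
  1*3 + 2*0 = 3 <= 6
  x = 3 >= 0, y = 0 >= 0. All constraints satisfied.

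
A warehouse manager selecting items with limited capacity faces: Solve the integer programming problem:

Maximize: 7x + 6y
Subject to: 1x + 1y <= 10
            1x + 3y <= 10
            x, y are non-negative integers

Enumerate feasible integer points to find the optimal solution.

Constraint 1: 1x + 1y <= 10
Constraint 2: 1x + 3y <= 10
Feasible x range (need y >= 0): 0 <= x <= min(10/1, 10/1) => x in {0, ..., 10}.
Enumerate feasible integer points row by row (the coefficient of y is 6 > 0, so for each x the largest feasible y gives the best value):
  x = 0: y <= min((10 - 1*0)/1, (10 - 1*0)/3) => y in {0, ..., 3}; best 7*0 + 6*3 = 18
  x = 1: y <= min((10 - 1*1)/1, (10 - 1*1)/3) => y in {0, ..., 3}; best 7*1 + 6*3 = 25
  x = 2: y <= min((10 - 1*2)/1, (10 - 1*2)/3) => y in {0, ..., 2}; best 7*2 + 6*2 = 26
  x = 3: y <= min((10 - 1*3)/1, (10 - 1*3)/3) => y in {0, ..., 2}; best 7*3 + 6*2 = 33
  x = 4: y <= min((10 - 1*4)/1, (10 - 1*4)/3) => y in {0, ..., 2}; best 7*4 + 6*2 = 40
  x = 5: y <= min((10 - 1*5)/1, (10 - 1*5)/3) => y in {0, ..., 1}; best 7*5 + 6*1 = 41
  x = 6: y <= min((10 - 1*6)/1, (10 - 1*6)/3) => y in {0, ..., 1}; best 7*6 + 6*1 = 48
  x = 7: y <= min((10 - 1*7)/1, (10 - 1*7)/3) => y in {0, ..., 1}; best 7*7 + 6*1 = 55
  x = 8: y <= min((10 - 1*8)/1, (10 - 1*8)/3) => y in {0}; best 7*8 + 6*0 = 56
  x = 9: y <= min((10 - 1*9)/1, (10 - 1*9)/3) => y in {0}; best 7*9 + 6*0 = 63
  x = 10: y <= min((10 - 1*10)/1, (10 - 1*10)/3) => y in {0}; best 7*10 + 6*0 = 70
The maximum 7x + 6y = 70 is achieved at x = 10, y = 0.
Check: 1*10 + 1*0 = 10 <= 10 and 1*10 + 3*0 = 10 <= 10.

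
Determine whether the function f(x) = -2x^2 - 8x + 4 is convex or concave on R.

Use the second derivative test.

f(x) = -2x^2 - 8x + 4
f'(x) = -4x - 8
f''(x) = -4
Since f''(x) = -4 < 0 for all x, f is concave on R.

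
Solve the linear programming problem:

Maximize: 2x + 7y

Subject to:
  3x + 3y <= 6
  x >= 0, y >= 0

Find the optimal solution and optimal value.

The feasible region has vertices at [(0, 0), (2, 0), (0, 2)].
Checking objective 2x + 7y at each vertex:
  (0, 0): 2*0 + 7*0 = 0
  (2, 0): 2*2 + 7*0 = 4
  (0, 2): 2*0 + 7*2 = 14
Maximum is 14 at (0, 2).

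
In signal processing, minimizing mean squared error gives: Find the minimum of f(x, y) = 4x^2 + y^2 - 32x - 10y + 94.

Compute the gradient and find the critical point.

f(x,y) = 4x^2 + y^2 - 32x - 10y + 94
df/dx = 8x + (-32) = 0  =>  x = 4
df/dy = 2y + (-10) = 0  =>  y = 5
f(4, 5) = 4*(4)^2 + 1*(5)^2 + -32*(4) + -10*(5) + 94 = 5
Hessian is diagonal with entries 8, 2 > 0, so this is a minimum.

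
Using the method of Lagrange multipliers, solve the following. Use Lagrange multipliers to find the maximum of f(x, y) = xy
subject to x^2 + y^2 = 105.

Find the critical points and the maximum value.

Lagrange conditions: y = 2*lambda*x and x = 2*lambda*y
If x = 0 then y = 0, violating the constraint, so x, y != 0.
Dividing: y/x = x/y => x^2 = y^2 => y = x or y = -x
Constraint: 2x^2 = 105 => x^2 = 105/2 => x = +/-sqrt(105/2)
Critical points: (sqrt(105/2), sqrt(105/2)), (-sqrt(105/2), -sqrt(105/2)), (sqrt(105/2), -sqrt(105/2)), (-sqrt(105/2), sqrt(105/2))
  y = x:  xy = x^2 = 105/2  at (sqrt(105/2), sqrt(105/2)) and (-sqrt(105/2), -sqrt(105/2))
  y = -x: xy = -x^2 = -105/2 at (sqrt(105/2), -sqrt(105/2)) and (-sqrt(105/2), sqrt(105/2))
Maximum xy = 105/2 at (sqrt(105/2), sqrt(105/2)) and (-sqrt(105/2), -sqrt(105/2))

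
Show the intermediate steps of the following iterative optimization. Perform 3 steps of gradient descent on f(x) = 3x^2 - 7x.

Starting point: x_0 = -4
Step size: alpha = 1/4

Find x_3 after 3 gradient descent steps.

f(x) = 3x^2 - 7x, f'(x) = 6x + (-7)
Step 1: f'(-4) = -31, x_1 = -4 - 1/4 * -31 = 15/4
Step 2: f'(15/4) = 31/2, x_2 = 15/4 - 1/4 * 31/2 = -1/8
Step 3: f'(-1/8) = -31/4, x_3 = -1/8 - 1/4 * -31/4 = 29/16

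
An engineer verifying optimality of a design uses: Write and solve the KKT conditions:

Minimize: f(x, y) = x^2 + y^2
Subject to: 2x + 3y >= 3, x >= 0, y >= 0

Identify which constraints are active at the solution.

KKT conditions for min x^2 + y^2 s.t. 2x + 3y >= 3, x >= 0, y >= 0:
Stationarity: 2x = mu*2 + mu_x, 2y = mu*3 + mu_y, with mu, mu_x, mu_y >= 0
Complementary slackness: mu*(2x + 3y - 3) = 0, mu_x*x = 0, mu_y*y = 0
(0, 0) is infeasible (2*0 + 3*0 < 3), so if mu = 0 stationarity would force x = mu_x/2 >= 0, y = mu_y/2 >= 0 with mu_x*x = mu_y*y = 0, i.e. x = y = 0: contradiction. Hence mu > 0 and 2x + 3y = 3 is active.
Try x > 0, y > 0 (so mu_x = mu_y = 0): x = 2*mu/2, y = 3*mu/2
Substitute: 2*(2*mu/2) + 3*(3*mu/2) = 3
  mu*13/2 = 3 => mu = 6/13
x* = 6/13 > 0, y* = 9/13 > 0, consistent with mu_x = mu_y = 0.
f is convex and the constraints are linear, so this KKT point is the global minimum.
f* = 9/13
Active constraints: 2x + 3y >= 3 (holds with equality, mu = 6/13 > 0); x >= 0 and y >= 0 are inactive (mu_x = mu_y = 0).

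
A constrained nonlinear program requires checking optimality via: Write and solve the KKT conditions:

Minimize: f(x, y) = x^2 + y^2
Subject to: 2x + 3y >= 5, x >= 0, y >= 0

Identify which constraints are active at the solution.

KKT conditions for min x^2 + y^2 s.t. 2x + 3y >= 5, x >= 0, y >= 0:
Stationarity: 2x = mu*2 + mu_x, 2y = mu*3 + mu_y, with mu, mu_x, mu_y >= 0
Complementary slackness: mu*(2x + 3y - 5) = 0, mu_x*x = 0, mu_y*y = 0
(0, 0) is infeasible (2*0 + 3*0 < 5), so if mu = 0 stationarity would force x = mu_x/2 >= 0, y = mu_y/2 >= 0 with mu_x*x = mu_y*y = 0, i.e. x = y = 0: contradiction. Hence mu > 0 and 2x + 3y = 5 is active.
Try x > 0, y > 0 (so mu_x = mu_y = 0): x = 2*mu/2, y = 3*mu/2
Substitute: 2*(2*mu/2) + 3*(3*mu/2) = 5
  mu*13/2 = 5 => mu = 10/13
x* = 10/13 > 0, y* = 15/13 > 0, consistent with mu_x = mu_y = 0.
f is convex and the constraints are linear, so this KKT point is the global minimum.
f* = 25/13
Active constraints: 2x + 3y >= 5 (holds with equality, mu = 10/13 > 0); x >= 0 and y >= 0 are inactive (mu_x = mu_y = 0).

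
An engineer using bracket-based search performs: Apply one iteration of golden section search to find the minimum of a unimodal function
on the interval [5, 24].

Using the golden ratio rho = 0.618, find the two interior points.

Golden section search on [5, 24].
Golden ratio rho = 0.618 (approx).
Interior points:
  x_1 = 5 + (1-0.618)*19 = 12.2580
  x_2 = 5 + 0.618*19 = 16.7420
Compare f(x_1) and f(x_2) to determine which subinterval to keep.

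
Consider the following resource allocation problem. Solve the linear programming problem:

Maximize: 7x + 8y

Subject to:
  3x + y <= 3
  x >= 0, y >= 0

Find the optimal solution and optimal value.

The feasible region has vertices at [(0, 0), (1, 0), (0, 3)].
Checking objective 7x + 8y at each vertex:
  (0, 0): 7*0 + 8*0 = 0
  (1, 0): 7*1 + 8*0 = 7
  (0, 3): 7*0 + 8*3 = 24
Maximum is 24 at (0, 3).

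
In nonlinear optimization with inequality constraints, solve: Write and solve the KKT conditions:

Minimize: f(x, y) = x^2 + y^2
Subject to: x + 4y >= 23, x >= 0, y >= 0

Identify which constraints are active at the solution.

KKT conditions for min x^2 + y^2 s.t. 1x + 4y >= 23, x >= 0, y >= 0:
Stationarity: 2x = mu*1 + mu_x, 2y = mu*4 + mu_y, with mu, mu_x, mu_y >= 0
Complementary slackness: mu*(x + 4y - 23) = 0, mu_x*x = 0, mu_y*y = 0
(0, 0) is infeasible (1*0 + 4*0 < 23), so if mu = 0 stationarity would force x = mu_x/2 >= 0, y = mu_y/2 >= 0 with mu_x*x = mu_y*y = 0, i.e. x = y = 0: contradiction. Hence mu > 0 and x + 4y = 23 is active.
Try x > 0, y > 0 (so mu_x = mu_y = 0): x = 1*mu/2, y = 4*mu/2
Substitute: 1*(1*mu/2) + 4*(4*mu/2) = 23
  mu*17/2 = 23 => mu = 46/17
x* = 23/17 > 0, y* = 92/17 > 0, consistent with mu_x = mu_y = 0.
f is convex and the constraints are linear, so this KKT point is the global minimum.
f* = 529/17
Active constraints: x + 4y >= 23 (holds with equality, mu = 46/17 > 0); x >= 0 and y >= 0 are inactive (mu_x = mu_y = 0).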